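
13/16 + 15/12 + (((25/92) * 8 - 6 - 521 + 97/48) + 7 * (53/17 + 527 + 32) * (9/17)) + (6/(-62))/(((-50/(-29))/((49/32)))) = 1545242708717/989073600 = 1562.31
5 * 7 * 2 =70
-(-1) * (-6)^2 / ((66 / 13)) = 78 / 11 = 7.09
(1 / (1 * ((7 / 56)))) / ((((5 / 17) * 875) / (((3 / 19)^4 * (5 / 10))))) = 5508 / 570154375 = 0.00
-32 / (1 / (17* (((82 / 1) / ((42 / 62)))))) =-1382848 / 21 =-65849.90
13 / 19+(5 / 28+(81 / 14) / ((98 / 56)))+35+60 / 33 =40.99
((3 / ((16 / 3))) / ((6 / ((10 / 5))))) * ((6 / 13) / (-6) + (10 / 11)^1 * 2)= 747 / 2288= 0.33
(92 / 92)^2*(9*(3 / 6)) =9 / 2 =4.50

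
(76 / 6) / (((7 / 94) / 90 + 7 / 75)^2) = 22664340000 / 15864289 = 1428.64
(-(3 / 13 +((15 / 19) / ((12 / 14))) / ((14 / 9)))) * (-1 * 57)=46.90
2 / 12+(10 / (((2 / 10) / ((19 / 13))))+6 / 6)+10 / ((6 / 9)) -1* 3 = 6727 / 78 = 86.24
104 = 104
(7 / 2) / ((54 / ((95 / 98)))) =95 / 1512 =0.06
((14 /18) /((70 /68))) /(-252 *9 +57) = -34 /99495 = -0.00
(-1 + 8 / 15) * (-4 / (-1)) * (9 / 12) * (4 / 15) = -28 / 75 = -0.37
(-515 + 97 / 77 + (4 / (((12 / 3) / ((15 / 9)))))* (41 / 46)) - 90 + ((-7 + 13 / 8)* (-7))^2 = 276577225 / 340032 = 813.39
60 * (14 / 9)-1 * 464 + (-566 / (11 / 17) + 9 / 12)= -164293 / 132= -1244.64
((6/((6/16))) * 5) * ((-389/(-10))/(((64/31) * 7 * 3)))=12059/168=71.78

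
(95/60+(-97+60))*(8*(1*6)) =-1700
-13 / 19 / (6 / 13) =-169 / 114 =-1.48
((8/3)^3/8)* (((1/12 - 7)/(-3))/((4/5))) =6.83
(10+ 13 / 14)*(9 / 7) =1377 / 98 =14.05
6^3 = 216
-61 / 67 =-0.91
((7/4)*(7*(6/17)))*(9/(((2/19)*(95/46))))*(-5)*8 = -7159.76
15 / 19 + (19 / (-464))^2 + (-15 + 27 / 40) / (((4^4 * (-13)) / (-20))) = 74987807 / 106356224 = 0.71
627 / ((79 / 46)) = 365.09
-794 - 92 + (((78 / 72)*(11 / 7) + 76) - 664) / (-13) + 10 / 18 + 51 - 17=-806.34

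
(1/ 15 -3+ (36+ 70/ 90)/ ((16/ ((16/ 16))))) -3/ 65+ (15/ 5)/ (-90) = -1337/ 1872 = -0.71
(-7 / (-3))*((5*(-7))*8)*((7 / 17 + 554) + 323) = -573242.35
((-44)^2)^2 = 3748096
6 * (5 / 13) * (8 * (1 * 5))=1200 / 13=92.31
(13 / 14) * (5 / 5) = 13 / 14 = 0.93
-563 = -563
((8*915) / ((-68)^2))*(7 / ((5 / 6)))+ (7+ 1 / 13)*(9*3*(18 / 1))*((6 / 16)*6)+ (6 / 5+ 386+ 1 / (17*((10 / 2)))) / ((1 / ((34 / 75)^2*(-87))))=9730314441 / 11740625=828.77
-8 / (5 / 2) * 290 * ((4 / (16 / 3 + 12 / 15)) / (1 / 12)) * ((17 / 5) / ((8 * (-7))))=70992 / 161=440.94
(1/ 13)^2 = 1/ 169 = 0.01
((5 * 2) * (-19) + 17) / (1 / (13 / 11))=-2249 / 11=-204.45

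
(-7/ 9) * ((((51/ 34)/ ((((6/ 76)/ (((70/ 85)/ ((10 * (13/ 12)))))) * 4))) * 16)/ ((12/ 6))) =-7448/ 3315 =-2.25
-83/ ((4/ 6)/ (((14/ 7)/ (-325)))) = 249/ 325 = 0.77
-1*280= -280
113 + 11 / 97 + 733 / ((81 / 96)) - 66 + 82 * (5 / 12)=4976209 / 5238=950.02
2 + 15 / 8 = 31 / 8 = 3.88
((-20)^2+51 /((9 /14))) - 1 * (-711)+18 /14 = 25024 /21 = 1191.62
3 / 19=0.16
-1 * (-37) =37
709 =709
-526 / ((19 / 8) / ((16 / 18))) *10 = -336640 / 171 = -1968.65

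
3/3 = 1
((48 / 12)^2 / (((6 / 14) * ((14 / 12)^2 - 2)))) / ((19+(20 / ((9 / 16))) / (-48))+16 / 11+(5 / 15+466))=-99792 / 830047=-0.12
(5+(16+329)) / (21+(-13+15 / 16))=5600 / 143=39.16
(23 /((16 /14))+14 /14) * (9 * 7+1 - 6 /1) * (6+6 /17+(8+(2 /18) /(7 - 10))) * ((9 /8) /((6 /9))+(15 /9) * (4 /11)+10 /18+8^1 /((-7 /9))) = -2655484065247 /20357568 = -130442.11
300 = 300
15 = 15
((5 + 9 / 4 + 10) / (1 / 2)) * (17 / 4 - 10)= -198.38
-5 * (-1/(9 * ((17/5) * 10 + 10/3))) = 5/336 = 0.01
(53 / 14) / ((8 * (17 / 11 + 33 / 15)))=2915 / 23072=0.13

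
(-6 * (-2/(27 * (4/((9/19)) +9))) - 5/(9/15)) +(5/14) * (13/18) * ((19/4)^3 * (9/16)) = 97794749/13504512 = 7.24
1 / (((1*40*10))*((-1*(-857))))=1 / 342800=0.00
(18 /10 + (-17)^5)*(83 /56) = -147309977 /70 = -2104428.24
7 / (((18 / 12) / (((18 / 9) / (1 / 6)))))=56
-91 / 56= -13 / 8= -1.62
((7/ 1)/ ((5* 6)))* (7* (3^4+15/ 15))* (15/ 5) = 2009/ 5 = 401.80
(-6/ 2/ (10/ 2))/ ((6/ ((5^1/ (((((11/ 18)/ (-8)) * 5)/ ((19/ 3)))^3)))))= 2279.64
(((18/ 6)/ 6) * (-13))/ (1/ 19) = -247/ 2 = -123.50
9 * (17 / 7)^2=2601 / 49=53.08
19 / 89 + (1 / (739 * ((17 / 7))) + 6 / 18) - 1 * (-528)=1772917555 / 3354321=528.55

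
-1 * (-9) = 9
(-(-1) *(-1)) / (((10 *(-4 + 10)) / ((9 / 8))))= -3 / 160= -0.02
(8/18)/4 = 0.11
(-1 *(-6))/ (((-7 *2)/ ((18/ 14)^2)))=-243/ 343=-0.71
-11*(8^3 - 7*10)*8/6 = -19448/3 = -6482.67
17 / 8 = 2.12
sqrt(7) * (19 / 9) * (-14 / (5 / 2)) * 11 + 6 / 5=6 / 5-5852 * sqrt(7) / 45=-342.87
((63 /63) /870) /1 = 0.00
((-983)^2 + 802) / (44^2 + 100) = 967091 / 2036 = 475.00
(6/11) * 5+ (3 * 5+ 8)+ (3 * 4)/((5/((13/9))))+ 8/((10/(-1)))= 937/33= 28.39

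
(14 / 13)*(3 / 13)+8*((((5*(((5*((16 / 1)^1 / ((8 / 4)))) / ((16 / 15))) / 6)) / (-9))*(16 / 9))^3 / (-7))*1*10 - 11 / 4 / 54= 13520993814353 / 5029557624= 2688.31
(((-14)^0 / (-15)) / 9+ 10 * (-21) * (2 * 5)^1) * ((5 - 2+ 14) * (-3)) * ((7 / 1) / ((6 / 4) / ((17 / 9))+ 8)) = 1147045046 / 13455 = 85250.47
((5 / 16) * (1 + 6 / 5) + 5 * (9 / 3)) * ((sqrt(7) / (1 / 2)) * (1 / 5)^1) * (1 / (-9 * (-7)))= 251 * sqrt(7) / 2520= 0.26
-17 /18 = -0.94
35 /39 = 0.90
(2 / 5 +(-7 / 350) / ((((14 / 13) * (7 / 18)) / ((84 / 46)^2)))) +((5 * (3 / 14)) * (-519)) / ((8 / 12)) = -308780723 / 370300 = -833.87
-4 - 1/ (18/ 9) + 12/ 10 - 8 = -113/ 10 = -11.30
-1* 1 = -1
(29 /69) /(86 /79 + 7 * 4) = 2291 /158562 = 0.01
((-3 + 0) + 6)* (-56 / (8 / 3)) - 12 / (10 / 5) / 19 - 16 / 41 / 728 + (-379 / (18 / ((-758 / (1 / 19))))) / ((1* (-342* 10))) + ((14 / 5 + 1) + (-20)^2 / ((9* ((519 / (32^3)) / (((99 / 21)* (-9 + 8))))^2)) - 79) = 18945387107600841737 / 4811872446108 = 3937217.23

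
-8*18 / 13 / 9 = -16 / 13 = -1.23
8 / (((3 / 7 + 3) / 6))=14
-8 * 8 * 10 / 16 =-40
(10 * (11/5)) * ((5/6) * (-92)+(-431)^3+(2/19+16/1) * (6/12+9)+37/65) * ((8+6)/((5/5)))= -4808578620692/195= -24659377542.01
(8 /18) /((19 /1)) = 4 /171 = 0.02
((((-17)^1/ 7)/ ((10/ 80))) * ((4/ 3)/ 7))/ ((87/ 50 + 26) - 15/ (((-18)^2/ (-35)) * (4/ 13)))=-0.11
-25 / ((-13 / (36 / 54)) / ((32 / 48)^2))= 200 / 351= 0.57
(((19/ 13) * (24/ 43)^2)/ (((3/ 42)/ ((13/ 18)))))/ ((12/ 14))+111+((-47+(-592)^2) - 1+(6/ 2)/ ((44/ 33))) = 7777662167/ 22188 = 350534.62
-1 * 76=-76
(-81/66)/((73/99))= -243/146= -1.66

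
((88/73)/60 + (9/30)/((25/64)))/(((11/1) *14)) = 1541/301125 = 0.01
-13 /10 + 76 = 747 /10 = 74.70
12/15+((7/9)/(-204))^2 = 0.80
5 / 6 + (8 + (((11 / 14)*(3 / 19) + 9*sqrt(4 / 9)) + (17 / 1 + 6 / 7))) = 13093 / 399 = 32.81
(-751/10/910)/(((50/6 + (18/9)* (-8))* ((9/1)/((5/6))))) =751/753480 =0.00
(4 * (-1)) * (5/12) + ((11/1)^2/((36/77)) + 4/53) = 490765/1908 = 257.21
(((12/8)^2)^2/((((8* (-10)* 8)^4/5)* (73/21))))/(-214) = -1701/8386997387264000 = -0.00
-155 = -155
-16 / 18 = -8 / 9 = -0.89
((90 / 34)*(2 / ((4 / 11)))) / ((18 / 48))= 660 / 17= 38.82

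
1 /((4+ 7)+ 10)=1 /21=0.05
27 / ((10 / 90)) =243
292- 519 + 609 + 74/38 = 7295/19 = 383.95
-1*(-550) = 550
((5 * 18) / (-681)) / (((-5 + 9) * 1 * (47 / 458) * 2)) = -3435 / 21338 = -0.16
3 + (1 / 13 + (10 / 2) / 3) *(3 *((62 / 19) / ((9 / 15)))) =23303 / 741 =31.45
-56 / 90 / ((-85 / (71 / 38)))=0.01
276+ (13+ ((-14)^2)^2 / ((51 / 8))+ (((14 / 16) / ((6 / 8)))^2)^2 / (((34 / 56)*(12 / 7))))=24559793 / 3888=6316.82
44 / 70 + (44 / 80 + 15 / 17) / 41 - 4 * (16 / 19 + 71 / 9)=-114335273 / 3337236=-34.26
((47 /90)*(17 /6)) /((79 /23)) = 18377 /42660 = 0.43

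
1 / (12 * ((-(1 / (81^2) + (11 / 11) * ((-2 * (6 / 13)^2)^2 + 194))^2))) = -11704844252671947 / 5296186844043864681124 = -0.00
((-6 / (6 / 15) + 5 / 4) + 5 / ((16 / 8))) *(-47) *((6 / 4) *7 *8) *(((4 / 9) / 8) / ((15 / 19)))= 6251 / 2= 3125.50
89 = 89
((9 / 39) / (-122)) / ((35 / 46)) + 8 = 221971 / 27755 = 8.00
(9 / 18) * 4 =2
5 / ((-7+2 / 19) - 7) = -0.36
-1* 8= -8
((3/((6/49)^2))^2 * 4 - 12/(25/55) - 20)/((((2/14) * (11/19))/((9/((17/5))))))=3832481849/748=5123638.84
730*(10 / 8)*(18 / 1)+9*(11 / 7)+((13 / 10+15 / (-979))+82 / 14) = 161009127 / 9790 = 16446.28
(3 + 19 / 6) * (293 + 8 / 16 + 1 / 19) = 412735 / 228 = 1810.24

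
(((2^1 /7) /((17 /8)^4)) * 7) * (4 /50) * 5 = 16384 /417605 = 0.04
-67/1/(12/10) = -335/6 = -55.83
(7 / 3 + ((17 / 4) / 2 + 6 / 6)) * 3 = 131 / 8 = 16.38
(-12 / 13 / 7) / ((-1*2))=6 / 91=0.07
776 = 776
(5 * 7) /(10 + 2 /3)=105 /32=3.28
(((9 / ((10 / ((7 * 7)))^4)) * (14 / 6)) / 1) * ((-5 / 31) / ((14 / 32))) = -17294403 / 3875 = -4463.07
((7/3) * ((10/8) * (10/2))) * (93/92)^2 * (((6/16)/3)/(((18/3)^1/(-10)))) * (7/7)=-840875/270848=-3.10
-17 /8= -2.12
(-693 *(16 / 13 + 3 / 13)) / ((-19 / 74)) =51282 / 13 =3944.77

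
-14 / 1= -14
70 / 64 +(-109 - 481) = -18845 / 32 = -588.91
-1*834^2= -695556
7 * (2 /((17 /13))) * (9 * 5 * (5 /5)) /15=546 /17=32.12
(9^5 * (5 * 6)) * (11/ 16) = 9743085/ 8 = 1217885.62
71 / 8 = 8.88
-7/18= -0.39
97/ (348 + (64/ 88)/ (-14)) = 7469/ 26792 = 0.28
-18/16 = -9/8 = -1.12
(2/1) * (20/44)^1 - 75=-74.09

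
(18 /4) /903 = 3 /602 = 0.00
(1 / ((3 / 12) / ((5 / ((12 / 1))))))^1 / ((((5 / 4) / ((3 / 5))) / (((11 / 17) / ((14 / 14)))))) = 44 / 85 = 0.52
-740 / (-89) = 740 / 89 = 8.31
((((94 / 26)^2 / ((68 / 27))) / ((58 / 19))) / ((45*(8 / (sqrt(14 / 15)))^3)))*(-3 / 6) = -293797*sqrt(210) / 127974912000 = -0.00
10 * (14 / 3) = 140 / 3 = 46.67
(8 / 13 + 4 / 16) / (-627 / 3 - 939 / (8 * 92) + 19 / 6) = -24840 / 5944861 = -0.00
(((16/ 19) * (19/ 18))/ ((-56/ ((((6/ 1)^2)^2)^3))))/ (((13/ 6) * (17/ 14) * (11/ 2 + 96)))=-5804752896/ 44863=-129388.42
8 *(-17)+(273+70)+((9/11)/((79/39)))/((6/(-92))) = 174501/869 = 200.81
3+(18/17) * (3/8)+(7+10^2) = 7507/68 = 110.40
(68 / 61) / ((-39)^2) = 68 / 92781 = 0.00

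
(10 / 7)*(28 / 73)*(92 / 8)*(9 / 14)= 2070 / 511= 4.05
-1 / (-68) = 1 / 68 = 0.01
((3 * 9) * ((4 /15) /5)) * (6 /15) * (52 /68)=936 /2125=0.44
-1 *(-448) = 448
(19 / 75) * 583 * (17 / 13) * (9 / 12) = 188309 / 1300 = 144.85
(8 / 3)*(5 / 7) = 40 / 21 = 1.90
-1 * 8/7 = -8/7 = -1.14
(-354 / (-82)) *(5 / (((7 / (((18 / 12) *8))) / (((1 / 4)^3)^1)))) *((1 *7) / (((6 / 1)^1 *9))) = 295 / 3936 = 0.07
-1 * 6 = -6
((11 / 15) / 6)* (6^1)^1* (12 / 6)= 22 / 15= 1.47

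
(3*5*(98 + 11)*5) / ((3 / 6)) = 16350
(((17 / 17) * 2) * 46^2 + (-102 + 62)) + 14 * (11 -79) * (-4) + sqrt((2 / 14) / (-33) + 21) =5 * sqrt(44814) / 231 + 8000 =8004.58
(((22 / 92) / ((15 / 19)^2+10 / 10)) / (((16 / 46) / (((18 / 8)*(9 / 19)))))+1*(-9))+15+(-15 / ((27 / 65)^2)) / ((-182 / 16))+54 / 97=90658955557 / 6188047488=14.65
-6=-6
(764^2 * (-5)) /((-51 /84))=81717440 /17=4806908.24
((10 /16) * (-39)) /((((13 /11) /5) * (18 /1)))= -275 /48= -5.73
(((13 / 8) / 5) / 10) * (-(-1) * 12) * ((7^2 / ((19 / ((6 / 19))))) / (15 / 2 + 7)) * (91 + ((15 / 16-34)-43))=1370187 / 4187600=0.33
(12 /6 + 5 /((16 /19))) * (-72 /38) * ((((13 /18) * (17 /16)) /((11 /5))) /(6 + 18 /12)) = -28067 /40128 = -0.70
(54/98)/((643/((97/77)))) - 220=-220.00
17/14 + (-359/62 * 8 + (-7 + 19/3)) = -59599/1302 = -45.77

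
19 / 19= 1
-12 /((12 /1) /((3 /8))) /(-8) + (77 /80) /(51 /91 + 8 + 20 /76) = 190343 /1220480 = 0.16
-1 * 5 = -5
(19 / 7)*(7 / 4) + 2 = 27 / 4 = 6.75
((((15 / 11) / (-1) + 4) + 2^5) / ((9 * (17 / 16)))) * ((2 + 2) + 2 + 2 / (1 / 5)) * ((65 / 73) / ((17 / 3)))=2113280 / 232067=9.11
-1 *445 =-445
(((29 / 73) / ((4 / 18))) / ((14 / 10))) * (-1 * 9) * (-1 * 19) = 223155 / 1022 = 218.35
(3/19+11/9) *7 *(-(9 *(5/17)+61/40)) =-40.31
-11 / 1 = -11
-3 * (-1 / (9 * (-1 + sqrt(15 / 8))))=8 / 21 + 2 * sqrt(30) / 21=0.90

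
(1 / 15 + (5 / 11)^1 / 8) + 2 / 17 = 5411 / 22440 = 0.24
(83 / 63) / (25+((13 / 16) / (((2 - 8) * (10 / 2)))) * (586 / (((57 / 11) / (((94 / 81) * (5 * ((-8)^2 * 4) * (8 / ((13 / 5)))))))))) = -127737 / 1354845835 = -0.00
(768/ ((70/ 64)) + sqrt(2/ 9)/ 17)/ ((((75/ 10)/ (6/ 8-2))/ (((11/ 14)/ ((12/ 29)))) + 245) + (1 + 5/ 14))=4466 * sqrt(2)/ 55392069 + 15679488/ 5430595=2.89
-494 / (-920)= 0.54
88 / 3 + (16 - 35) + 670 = 2041 / 3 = 680.33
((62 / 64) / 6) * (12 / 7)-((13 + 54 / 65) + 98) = -111.55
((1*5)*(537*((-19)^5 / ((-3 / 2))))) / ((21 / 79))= 350145159590 / 21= 16673579028.10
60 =60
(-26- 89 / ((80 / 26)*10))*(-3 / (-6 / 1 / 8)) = -11557 / 100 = -115.57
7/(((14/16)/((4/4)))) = 8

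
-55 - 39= -94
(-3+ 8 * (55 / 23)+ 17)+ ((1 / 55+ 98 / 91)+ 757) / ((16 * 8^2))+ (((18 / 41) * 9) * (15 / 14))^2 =35920096638493 / 693533800960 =51.79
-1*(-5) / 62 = 5 / 62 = 0.08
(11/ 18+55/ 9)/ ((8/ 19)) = 2299/ 144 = 15.97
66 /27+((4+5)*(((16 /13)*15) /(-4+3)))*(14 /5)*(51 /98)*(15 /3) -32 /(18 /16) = -112526 /91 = -1236.55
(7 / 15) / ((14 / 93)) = 31 / 10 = 3.10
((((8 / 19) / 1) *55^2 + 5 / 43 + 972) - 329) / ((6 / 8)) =6264104 / 2451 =2555.73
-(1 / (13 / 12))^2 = -144 / 169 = -0.85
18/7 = 2.57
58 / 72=29 / 36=0.81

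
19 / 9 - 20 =-161 / 9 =-17.89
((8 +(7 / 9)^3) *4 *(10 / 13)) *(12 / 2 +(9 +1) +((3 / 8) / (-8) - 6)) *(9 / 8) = 1512875 / 5184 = 291.84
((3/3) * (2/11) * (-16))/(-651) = 32/7161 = 0.00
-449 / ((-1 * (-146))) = -449 / 146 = -3.08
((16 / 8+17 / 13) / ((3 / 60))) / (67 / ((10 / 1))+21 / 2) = 50 / 13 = 3.85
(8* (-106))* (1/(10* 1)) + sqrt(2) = -424/5 + sqrt(2) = -83.39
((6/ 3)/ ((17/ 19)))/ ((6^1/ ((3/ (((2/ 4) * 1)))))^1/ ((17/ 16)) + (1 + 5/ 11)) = 209/ 224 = 0.93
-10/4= -5/2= -2.50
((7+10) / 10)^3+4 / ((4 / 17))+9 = 30913 / 1000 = 30.91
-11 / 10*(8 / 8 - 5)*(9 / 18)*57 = 627 / 5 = 125.40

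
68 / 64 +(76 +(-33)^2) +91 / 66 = 616409 / 528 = 1167.44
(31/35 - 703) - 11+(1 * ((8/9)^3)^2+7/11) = -145675466624/204604785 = -711.98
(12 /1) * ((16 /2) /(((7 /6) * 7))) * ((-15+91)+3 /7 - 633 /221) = 864.76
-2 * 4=-8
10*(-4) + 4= -36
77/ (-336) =-11/ 48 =-0.23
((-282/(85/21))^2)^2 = 1229910791767056/52200625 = 23561227.32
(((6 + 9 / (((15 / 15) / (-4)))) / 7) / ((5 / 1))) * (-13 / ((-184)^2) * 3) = 117 / 118496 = 0.00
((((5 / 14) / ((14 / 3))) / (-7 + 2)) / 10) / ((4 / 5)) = -0.00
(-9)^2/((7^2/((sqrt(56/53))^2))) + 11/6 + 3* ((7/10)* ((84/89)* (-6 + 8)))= 7472869/990570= 7.54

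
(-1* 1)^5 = -1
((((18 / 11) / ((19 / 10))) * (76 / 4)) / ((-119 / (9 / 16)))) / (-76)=0.00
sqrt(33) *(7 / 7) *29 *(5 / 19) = 145 *sqrt(33) / 19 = 43.84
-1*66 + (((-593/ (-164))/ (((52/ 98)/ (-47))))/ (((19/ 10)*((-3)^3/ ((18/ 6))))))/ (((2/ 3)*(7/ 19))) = 131213/ 12792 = 10.26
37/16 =2.31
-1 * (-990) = 990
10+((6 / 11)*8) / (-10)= 526 / 55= 9.56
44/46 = 22/23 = 0.96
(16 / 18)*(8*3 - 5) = 152 / 9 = 16.89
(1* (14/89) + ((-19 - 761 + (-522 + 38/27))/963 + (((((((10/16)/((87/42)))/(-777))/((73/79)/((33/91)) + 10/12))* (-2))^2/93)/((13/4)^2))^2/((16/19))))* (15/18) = -898865841329569953916902713055834673724825/903942935445786183411024836330973953270001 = -0.99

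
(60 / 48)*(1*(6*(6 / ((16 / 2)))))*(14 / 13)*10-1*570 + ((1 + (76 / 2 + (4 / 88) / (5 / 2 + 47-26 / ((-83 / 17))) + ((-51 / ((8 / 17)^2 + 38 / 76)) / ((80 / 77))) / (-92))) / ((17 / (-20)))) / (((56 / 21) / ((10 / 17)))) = -519.74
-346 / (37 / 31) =-10726 / 37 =-289.89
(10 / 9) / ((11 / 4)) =40 / 99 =0.40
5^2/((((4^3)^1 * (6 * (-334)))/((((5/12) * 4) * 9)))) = -0.00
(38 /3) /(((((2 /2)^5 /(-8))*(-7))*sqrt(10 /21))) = 20.98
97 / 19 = 5.11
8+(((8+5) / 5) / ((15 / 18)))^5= 2965299368 / 9765625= 303.65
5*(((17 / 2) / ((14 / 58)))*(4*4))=19720 / 7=2817.14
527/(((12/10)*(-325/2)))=-527/195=-2.70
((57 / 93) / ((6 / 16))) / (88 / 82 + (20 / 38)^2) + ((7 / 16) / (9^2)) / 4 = 243244249 / 200719296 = 1.21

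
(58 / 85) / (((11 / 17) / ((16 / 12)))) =232 / 165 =1.41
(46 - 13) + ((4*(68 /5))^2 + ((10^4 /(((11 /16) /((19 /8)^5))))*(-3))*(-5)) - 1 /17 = 9867497546149 /598400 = 16489802.05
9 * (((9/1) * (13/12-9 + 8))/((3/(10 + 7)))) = 153/4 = 38.25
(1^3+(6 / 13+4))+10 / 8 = 349 / 52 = 6.71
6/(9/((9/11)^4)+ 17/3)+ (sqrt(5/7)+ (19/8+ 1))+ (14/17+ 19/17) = sqrt(35)/7+ 3541755/638248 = 6.39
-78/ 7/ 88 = -39/ 308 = -0.13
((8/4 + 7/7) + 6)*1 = 9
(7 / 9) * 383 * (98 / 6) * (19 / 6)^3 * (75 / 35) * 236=37973241635 / 486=78134242.05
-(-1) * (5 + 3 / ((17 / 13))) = 124 / 17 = 7.29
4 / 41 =0.10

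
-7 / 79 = -0.09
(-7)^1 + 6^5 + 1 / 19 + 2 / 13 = 1918994 / 247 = 7769.21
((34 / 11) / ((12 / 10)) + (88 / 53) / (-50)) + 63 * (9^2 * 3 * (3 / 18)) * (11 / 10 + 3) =1830099827 / 174900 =10463.69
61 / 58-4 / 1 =-171 / 58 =-2.95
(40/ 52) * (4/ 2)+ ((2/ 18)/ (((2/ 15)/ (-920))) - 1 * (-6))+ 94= -25940/ 39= -665.13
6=6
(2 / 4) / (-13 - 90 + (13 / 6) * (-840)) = -1 / 3846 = -0.00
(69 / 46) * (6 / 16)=9 / 16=0.56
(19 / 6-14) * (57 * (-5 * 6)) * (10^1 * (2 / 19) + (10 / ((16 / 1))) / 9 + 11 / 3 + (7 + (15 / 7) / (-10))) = 36022025 / 168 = 214416.82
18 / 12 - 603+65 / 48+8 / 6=-9581 / 16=-598.81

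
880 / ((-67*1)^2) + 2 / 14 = 10649 / 31423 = 0.34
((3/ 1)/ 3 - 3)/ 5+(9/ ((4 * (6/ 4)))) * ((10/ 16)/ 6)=-39/ 160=-0.24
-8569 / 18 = -476.06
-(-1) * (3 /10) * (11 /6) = 11 /20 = 0.55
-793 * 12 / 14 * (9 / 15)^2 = -42822 / 175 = -244.70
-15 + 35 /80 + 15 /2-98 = -105.06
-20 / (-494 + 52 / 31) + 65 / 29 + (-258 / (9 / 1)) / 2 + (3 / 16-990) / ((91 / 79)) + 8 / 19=-1230409349317 / 1412772816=-870.92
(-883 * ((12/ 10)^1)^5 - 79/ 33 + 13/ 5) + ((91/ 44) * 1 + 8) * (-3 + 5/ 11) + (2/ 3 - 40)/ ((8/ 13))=-10375108391/ 4537500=-2286.53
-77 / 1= -77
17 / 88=0.19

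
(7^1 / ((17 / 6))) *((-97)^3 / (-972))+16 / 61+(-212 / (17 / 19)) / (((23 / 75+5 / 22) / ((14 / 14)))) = 277696789835 / 148002714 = 1876.30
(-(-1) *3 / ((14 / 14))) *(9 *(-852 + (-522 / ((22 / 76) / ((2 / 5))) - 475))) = -3041739 / 55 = -55304.35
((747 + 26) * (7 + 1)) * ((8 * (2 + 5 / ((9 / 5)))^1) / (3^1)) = 2127296 / 27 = 78788.74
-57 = -57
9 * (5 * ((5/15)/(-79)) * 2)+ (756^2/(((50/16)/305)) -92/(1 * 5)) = 22033848454/395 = 55781894.82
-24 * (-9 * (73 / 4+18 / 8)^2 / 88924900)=27 / 26450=0.00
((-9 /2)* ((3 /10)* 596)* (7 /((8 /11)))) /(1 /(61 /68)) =-18896031 /2720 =-6947.07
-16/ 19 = -0.84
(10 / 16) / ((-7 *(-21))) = 5 / 1176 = 0.00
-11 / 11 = -1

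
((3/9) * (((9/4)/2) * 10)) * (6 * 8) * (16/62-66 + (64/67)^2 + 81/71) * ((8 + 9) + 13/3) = -2416366644480/9880289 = -244564.37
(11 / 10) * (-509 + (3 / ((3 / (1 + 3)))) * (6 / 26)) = -14531 / 26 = -558.88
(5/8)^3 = 125/512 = 0.24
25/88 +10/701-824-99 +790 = -132.70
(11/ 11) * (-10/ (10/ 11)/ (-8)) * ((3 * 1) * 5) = 165/ 8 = 20.62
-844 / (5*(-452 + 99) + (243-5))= 844 / 1527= 0.55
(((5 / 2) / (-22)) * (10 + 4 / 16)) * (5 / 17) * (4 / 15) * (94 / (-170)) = 1927 / 38148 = 0.05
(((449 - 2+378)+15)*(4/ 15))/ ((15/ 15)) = 224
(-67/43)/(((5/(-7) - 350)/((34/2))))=7973/105565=0.08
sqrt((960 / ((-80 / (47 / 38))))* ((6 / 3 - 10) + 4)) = 2* sqrt(5358) / 19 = 7.71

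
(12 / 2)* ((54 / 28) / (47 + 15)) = 81 / 434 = 0.19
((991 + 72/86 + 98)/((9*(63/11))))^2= 3280654729/7338681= 447.04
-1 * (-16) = 16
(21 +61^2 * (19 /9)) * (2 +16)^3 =45935424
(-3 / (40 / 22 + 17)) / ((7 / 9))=-33 / 161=-0.20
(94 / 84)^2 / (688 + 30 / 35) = 2209 / 1215144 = 0.00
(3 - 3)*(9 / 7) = 0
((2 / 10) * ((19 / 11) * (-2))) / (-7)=38 / 385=0.10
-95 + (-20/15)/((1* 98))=-13967/147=-95.01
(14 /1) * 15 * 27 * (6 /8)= 8505 /2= 4252.50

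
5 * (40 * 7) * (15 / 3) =7000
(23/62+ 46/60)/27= 529/12555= 0.04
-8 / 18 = -4 / 9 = -0.44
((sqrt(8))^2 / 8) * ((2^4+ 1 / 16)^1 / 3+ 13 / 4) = 413 / 48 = 8.60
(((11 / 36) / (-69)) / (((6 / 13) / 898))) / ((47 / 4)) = -64207 / 87561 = -0.73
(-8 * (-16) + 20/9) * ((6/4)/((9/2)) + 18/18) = 4688/27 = 173.63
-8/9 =-0.89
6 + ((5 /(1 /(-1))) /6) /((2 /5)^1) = 47 /12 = 3.92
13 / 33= 0.39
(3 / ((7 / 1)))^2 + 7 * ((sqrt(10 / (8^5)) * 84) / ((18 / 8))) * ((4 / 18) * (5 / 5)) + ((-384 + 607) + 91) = 49 * sqrt(5) / 108 + 15395 / 49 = 315.20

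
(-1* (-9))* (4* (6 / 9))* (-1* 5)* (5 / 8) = -75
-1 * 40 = -40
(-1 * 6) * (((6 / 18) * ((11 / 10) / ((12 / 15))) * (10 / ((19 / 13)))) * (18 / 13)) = -495 / 19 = -26.05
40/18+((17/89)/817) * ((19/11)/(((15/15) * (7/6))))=5894498/2652111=2.22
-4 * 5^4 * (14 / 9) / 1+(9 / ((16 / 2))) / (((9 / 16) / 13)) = -34766 / 9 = -3862.89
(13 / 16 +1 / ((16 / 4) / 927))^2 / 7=13845841 / 1792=7726.47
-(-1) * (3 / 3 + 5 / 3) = 8 / 3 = 2.67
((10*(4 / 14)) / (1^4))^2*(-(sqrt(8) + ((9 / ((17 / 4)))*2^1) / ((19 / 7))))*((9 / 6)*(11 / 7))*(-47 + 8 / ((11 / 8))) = 19569600 / 15827 + 543600*sqrt(2) / 343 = 3477.77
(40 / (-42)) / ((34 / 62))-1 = -977 / 357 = -2.74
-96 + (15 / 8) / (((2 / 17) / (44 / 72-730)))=-1125181 / 96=-11720.64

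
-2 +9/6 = -1/2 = -0.50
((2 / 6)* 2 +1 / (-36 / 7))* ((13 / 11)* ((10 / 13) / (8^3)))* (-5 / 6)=-425 / 608256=-0.00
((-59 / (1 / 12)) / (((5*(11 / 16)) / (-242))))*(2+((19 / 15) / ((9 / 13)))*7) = 166060928 / 225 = 738048.57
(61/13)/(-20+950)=61/12090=0.01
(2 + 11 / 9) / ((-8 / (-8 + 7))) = 29 / 72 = 0.40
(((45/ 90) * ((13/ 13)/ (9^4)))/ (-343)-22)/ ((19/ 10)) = -495093065/ 42758037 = -11.58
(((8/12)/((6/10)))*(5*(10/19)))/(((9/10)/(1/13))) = 5000/20007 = 0.25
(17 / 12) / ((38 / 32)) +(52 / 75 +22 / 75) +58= 85756 / 1425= 60.18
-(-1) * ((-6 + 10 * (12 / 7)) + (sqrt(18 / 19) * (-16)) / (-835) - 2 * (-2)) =48 * sqrt(38) / 15865 + 106 / 7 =15.16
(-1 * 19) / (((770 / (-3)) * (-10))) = -57 / 7700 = -0.01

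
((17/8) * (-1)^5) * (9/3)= -6.38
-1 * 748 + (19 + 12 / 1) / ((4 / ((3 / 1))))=-2899 / 4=-724.75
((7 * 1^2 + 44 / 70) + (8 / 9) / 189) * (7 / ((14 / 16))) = 519368 / 8505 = 61.07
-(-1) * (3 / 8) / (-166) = -3 / 1328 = -0.00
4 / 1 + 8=12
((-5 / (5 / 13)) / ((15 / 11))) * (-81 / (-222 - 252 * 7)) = -1287 / 3310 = -0.39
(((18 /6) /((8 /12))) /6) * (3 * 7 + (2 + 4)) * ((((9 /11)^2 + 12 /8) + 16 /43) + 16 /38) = 47445021 /790856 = 59.99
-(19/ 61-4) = 225/ 61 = 3.69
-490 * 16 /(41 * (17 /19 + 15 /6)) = -297920 /5289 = -56.33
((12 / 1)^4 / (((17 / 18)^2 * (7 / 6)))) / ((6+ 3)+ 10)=40310784 / 38437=1048.75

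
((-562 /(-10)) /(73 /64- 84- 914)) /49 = -17984 /15630755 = -0.00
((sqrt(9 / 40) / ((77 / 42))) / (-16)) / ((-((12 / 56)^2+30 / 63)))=1323 * sqrt(10) / 135080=0.03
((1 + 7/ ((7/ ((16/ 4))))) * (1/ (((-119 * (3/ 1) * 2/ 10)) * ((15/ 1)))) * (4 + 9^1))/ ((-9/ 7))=65/ 1377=0.05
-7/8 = -0.88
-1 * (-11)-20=-9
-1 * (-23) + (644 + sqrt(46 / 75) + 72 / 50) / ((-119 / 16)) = -189751 / 2975- 16 * sqrt(138) / 1785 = -63.89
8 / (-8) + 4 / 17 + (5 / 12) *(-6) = -111 / 34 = -3.26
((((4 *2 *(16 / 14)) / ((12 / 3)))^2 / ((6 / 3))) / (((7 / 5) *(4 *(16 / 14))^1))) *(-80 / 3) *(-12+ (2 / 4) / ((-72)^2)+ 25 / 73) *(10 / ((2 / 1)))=1102886875 / 1738422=634.42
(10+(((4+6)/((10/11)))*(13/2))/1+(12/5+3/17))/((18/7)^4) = 34317493/17845920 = 1.92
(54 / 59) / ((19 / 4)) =216 / 1121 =0.19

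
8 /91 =0.09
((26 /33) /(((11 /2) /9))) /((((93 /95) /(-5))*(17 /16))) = -395200 /63767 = -6.20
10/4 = 5/2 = 2.50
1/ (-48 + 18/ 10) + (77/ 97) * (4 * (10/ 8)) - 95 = -91.05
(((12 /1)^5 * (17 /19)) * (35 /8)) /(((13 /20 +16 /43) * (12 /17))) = 7515849600 /5567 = 1350071.78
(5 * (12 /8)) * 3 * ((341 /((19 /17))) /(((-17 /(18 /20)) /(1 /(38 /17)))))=-469557 /2888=-162.59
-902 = -902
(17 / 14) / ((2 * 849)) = 17 / 23772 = 0.00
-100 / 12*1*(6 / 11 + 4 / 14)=-1600 / 231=-6.93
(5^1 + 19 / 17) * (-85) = -520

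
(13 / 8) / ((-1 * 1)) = -13 / 8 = -1.62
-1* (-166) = 166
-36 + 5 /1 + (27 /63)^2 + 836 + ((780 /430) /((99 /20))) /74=2071466102 /2572647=805.19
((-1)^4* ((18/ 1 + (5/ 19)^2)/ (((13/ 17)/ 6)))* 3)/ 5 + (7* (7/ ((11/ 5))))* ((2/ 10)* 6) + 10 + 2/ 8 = 126003227/ 1032460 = 122.04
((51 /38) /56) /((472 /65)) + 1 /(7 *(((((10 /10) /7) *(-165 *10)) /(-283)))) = 144859739 /828643200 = 0.17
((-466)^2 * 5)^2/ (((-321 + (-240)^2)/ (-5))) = -102910159.78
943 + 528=1471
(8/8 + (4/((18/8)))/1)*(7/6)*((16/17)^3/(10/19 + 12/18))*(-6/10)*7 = -2383360/250563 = -9.51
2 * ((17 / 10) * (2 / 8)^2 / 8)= 17 / 640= 0.03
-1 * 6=-6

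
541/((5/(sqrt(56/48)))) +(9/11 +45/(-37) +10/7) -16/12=-2588/8547 +541 * sqrt(42)/30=116.57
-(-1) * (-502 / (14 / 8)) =-2008 / 7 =-286.86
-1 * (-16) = 16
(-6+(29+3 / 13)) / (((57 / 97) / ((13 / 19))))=29294 / 1083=27.05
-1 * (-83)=83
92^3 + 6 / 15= 3893442 / 5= 778688.40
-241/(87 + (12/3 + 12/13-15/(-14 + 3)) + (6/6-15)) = -34463/11338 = -3.04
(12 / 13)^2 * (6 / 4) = 216 / 169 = 1.28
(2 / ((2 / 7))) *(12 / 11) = 84 / 11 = 7.64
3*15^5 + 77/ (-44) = 9112493/ 4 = 2278123.25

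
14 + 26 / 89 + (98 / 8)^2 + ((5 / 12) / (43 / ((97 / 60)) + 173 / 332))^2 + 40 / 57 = 30655383902008919771 / 185726467203432624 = 165.06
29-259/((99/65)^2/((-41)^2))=-1839192046/9801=-187653.51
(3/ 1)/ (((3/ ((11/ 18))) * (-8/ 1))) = -11/ 144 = -0.08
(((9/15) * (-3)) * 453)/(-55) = 4077/275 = 14.83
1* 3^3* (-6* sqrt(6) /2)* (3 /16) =-37.20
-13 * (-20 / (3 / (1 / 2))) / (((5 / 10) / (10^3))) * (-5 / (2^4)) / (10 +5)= -16250 / 9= -1805.56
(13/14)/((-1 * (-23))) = 13/322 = 0.04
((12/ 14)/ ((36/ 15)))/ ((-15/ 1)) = -1/ 42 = -0.02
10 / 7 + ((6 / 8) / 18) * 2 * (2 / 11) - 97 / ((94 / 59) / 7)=-4611371 / 10857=-424.74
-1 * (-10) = 10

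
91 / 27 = 3.37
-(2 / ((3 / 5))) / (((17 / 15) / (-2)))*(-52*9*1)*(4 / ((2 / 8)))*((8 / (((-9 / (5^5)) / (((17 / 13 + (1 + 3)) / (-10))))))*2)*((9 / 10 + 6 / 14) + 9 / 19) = -31132800000 / 133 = -234081203.01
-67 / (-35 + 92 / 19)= 1273 / 573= 2.22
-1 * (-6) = 6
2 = 2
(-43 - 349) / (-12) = 98 / 3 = 32.67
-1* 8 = -8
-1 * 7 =-7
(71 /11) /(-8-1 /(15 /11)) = -1065 /1441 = -0.74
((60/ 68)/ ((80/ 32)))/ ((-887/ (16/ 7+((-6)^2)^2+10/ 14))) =-7794/ 15079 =-0.52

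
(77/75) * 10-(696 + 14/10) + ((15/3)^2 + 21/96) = -317719/480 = -661.91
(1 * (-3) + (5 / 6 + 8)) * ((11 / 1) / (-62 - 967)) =-55 / 882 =-0.06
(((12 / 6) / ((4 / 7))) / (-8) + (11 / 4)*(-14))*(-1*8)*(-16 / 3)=-4984 / 3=-1661.33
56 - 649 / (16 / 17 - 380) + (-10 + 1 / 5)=1543729 / 32220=47.91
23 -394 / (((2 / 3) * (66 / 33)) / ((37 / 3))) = -7243 / 2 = -3621.50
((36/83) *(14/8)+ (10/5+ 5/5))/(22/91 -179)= -28392/1350161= -0.02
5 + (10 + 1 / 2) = 31 / 2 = 15.50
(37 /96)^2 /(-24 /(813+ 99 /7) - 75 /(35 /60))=-9247595 /8005902336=-0.00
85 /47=1.81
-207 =-207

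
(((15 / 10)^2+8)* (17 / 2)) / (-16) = -697 / 128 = -5.45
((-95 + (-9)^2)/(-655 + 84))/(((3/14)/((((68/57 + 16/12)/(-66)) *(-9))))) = 4704/119339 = 0.04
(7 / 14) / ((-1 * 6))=-1 / 12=-0.08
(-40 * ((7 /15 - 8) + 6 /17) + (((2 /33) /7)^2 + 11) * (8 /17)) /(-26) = -132619888 /11792781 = -11.25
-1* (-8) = 8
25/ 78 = 0.32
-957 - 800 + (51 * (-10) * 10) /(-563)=-984091 /563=-1747.94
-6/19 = -0.32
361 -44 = 317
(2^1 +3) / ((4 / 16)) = 20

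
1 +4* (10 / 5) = 9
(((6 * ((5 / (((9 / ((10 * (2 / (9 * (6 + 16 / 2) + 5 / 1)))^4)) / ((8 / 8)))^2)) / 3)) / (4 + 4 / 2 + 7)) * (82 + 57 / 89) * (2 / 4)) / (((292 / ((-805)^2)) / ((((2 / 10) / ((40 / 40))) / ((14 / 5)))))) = 10894226000000000000 / 593350896930854625809181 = 0.00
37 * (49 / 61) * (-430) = -779590 / 61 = -12780.16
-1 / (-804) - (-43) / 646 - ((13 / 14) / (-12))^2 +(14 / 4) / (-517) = 17383638619 / 315781316928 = 0.06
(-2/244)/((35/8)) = -4/2135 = -0.00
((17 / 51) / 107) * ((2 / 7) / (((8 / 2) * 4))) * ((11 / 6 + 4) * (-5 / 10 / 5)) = -1 / 30816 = -0.00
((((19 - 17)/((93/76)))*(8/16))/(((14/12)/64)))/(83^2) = 9728/1494913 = 0.01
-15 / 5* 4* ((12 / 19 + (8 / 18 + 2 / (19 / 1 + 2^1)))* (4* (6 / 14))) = -22432 / 931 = -24.09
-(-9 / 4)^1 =9 / 4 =2.25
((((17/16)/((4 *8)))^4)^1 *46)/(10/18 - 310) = -17288847/95691871354880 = -0.00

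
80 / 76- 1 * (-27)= 533 / 19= 28.05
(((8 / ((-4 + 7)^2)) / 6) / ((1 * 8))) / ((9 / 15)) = 5 / 162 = 0.03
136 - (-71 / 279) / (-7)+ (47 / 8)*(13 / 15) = 11019241 / 78120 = 141.06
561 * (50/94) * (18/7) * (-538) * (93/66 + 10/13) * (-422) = 231866190900/611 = 379486400.82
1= 1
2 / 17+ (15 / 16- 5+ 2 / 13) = -13405 / 3536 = -3.79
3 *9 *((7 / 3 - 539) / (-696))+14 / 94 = 114317 / 5452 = 20.97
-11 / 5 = -2.20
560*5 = 2800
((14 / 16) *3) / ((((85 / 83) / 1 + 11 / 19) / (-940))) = -7782495 / 5056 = -1539.26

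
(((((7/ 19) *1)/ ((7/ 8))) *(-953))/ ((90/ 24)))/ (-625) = 30496/ 178125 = 0.17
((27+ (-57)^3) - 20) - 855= -186041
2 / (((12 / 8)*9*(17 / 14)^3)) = 10976 / 132651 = 0.08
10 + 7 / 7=11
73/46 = 1.59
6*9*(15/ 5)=162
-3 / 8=-0.38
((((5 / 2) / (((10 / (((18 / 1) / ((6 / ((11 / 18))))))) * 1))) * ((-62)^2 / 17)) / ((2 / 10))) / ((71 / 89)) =4704095 / 7242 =649.56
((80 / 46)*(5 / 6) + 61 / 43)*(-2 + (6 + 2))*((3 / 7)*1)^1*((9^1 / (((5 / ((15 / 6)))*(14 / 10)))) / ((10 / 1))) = 2.37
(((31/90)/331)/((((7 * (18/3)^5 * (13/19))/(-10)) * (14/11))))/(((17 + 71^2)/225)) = -161975/16585650087552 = -0.00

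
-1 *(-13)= 13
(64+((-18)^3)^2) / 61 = 557578.49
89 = 89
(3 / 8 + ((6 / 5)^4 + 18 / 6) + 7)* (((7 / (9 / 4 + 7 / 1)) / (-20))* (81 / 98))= -5041683 / 12950000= -0.39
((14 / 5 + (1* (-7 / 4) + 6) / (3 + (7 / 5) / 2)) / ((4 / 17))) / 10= 1.68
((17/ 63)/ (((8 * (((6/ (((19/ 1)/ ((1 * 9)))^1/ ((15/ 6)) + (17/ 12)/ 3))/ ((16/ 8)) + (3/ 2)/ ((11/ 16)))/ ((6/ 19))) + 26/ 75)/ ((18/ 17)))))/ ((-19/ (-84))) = 782100/ 70176443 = 0.01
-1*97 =-97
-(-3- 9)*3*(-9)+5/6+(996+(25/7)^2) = 201563/294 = 685.59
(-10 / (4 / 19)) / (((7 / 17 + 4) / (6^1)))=-64.60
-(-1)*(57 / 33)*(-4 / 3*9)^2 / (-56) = -342 / 77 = -4.44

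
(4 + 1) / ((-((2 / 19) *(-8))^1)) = 95 / 16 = 5.94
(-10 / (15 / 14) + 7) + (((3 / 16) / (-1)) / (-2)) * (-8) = -3.08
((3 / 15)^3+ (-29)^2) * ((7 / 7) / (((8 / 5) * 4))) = 52563 / 400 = 131.41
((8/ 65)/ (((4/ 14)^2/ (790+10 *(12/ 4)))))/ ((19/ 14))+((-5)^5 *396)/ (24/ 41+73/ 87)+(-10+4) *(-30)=-1088928970592/ 1255007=-867667.65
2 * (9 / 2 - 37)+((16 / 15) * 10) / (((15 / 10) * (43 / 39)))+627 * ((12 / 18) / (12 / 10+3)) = 12333 / 301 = 40.97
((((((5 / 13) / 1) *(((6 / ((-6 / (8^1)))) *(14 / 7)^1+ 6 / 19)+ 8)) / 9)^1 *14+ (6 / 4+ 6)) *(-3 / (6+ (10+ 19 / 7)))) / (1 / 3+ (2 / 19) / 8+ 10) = -25810 / 573911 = -0.04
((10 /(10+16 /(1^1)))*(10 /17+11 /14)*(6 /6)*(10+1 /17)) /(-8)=-279585 /420784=-0.66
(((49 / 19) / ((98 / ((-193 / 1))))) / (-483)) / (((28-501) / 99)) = -579 / 263074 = -0.00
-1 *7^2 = -49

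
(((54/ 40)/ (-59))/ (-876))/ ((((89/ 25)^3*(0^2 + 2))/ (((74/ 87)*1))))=346875/ 1408843888112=0.00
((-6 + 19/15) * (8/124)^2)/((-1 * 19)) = 284/273885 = 0.00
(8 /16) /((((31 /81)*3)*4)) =0.11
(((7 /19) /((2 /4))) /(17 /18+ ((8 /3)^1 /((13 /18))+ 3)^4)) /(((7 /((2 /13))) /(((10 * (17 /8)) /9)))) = 74698 /3920464693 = 0.00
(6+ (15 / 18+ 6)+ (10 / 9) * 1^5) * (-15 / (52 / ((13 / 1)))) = -1255 / 24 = -52.29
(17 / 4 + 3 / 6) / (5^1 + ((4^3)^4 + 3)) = 19 / 67108896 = 0.00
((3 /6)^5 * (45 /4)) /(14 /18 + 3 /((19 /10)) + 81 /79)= 607905 /5848064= 0.10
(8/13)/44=0.01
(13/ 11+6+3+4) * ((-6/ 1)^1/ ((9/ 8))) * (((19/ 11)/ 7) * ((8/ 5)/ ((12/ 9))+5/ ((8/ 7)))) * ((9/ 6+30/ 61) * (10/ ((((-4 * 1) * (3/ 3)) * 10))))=13384683/ 258335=51.81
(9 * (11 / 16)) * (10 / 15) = 33 / 8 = 4.12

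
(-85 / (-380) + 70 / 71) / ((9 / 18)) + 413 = 1120801 / 2698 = 415.42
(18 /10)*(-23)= -207 /5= -41.40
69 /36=23 /12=1.92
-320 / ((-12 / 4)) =320 / 3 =106.67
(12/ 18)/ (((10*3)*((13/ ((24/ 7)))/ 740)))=1184/ 273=4.34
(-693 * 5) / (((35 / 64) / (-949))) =6012864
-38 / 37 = -1.03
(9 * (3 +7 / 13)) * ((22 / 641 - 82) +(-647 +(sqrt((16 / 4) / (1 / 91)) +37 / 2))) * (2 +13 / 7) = -5090556213 / 58331 +22356 * sqrt(91) / 91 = -84926.62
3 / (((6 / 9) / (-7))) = -63 / 2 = -31.50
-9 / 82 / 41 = -9 / 3362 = -0.00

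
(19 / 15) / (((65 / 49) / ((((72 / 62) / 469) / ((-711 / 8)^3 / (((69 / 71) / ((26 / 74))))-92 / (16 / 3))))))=-0.00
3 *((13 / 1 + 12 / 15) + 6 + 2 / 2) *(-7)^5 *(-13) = 68169192 / 5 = 13633838.40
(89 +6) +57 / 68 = 6517 / 68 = 95.84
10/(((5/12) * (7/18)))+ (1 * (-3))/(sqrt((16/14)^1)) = 432/7 - 3 * sqrt(14)/4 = 58.91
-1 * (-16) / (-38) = -0.42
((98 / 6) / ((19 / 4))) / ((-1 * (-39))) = 196 / 2223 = 0.09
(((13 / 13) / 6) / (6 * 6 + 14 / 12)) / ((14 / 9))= 9 / 3122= 0.00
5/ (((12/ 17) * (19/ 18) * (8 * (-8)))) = -255/ 2432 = -0.10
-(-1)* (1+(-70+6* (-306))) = -1905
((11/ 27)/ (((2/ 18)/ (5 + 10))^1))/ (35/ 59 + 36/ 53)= 171985/ 3979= 43.22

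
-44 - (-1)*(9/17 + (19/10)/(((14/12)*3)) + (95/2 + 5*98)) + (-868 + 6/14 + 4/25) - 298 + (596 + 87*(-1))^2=1537540457/5950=258410.16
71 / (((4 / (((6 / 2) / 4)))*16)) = 213 / 256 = 0.83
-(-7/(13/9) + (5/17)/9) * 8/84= 0.46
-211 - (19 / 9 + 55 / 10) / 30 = -114077 / 540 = -211.25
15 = 15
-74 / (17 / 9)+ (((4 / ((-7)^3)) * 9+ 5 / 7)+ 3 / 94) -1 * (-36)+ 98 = 52325579 / 548114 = 95.46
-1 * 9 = -9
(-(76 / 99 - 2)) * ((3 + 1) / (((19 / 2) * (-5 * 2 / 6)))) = -976 / 3135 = -0.31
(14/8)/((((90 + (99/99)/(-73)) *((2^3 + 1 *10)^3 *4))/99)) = 5621/68107392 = 0.00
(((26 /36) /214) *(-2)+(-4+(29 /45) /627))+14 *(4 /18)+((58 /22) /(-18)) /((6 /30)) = -1.63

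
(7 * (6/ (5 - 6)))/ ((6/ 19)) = -133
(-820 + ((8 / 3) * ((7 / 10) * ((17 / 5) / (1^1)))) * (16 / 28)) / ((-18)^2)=-2.52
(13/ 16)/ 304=13/ 4864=0.00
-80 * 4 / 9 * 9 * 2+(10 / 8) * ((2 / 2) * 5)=-2535 / 4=-633.75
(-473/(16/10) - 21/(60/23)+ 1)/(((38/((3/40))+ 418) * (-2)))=36321/221920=0.16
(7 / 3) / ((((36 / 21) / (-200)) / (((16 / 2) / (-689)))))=19600 / 6201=3.16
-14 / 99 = -0.14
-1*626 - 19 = -645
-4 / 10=-2 / 5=-0.40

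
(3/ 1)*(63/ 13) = 189/ 13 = 14.54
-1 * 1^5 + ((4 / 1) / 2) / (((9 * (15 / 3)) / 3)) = -0.87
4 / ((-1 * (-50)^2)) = -1 / 625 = -0.00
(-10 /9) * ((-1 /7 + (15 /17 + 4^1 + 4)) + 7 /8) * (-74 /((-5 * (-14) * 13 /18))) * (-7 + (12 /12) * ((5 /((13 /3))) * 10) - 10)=-24044931 /281554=-85.40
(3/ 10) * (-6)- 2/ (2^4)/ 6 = -1.82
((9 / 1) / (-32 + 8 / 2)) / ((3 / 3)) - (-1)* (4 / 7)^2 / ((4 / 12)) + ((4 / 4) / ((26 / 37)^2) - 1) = 27879 / 16562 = 1.68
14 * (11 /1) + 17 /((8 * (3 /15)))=1317 /8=164.62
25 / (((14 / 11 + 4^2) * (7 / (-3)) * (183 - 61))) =-165 / 32452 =-0.01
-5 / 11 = -0.45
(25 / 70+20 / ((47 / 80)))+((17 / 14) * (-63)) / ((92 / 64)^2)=-912357 / 348082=-2.62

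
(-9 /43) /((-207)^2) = -1 /204723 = -0.00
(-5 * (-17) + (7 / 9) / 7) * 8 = 6128 / 9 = 680.89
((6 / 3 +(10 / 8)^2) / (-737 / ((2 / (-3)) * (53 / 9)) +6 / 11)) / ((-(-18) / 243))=299079 / 1170800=0.26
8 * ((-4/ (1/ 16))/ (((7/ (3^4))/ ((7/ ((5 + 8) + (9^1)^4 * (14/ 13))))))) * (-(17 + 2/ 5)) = 46904832/ 460115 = 101.94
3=3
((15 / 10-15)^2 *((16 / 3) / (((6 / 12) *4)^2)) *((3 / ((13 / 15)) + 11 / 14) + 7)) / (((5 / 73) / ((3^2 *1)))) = 359127.03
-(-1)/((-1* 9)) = -0.11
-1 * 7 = -7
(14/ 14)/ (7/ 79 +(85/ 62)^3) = 18827912/ 50184171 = 0.38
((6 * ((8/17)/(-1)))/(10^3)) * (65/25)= -78/10625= -0.01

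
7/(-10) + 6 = 5.30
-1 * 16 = -16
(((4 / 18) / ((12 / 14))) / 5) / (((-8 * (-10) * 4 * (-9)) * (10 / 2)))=-7 / 1944000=-0.00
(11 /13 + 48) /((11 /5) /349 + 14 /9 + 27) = 1.71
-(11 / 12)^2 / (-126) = 121 / 18144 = 0.01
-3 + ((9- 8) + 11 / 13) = -15 / 13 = -1.15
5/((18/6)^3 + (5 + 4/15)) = 75/484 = 0.15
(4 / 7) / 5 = 4 / 35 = 0.11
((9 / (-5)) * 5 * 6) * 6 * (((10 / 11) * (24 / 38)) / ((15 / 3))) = -7776 / 209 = -37.21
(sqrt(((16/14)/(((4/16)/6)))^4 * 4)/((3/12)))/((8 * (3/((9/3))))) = 36864/49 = 752.33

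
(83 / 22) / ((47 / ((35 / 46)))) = 2905 / 47564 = 0.06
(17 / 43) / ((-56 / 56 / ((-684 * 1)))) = 11628 / 43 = 270.42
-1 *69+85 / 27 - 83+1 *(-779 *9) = -193316 / 27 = -7159.85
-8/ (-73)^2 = -8/ 5329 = -0.00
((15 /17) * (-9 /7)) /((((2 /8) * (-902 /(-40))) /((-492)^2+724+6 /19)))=-48857.14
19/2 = 9.50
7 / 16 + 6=103 / 16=6.44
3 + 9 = 12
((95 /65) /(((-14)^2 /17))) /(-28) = -323 /71344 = -0.00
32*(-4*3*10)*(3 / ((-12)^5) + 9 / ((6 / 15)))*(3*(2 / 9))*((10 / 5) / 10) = -1866239 / 162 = -11519.99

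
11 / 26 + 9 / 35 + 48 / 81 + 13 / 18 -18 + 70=663329 / 12285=54.00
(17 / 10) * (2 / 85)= 0.04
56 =56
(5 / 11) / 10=1 / 22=0.05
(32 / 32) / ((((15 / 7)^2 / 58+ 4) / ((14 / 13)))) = 39788 / 150709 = 0.26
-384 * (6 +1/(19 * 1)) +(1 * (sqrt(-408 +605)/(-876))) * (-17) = -44160/19 +17 * sqrt(197)/876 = -2323.94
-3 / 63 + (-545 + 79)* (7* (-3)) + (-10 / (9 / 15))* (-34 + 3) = 216355 / 21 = 10302.62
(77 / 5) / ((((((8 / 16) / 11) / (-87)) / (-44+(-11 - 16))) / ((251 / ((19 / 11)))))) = 28890656718 / 95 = 304112175.98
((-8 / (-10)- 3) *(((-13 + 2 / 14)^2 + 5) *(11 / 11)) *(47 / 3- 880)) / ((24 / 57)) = 904492853 / 1176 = 769126.58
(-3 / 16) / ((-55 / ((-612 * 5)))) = -459 / 44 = -10.43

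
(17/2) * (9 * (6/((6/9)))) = 1377/2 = 688.50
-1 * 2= -2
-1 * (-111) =111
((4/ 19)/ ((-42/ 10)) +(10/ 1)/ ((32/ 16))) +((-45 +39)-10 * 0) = -419/ 399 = -1.05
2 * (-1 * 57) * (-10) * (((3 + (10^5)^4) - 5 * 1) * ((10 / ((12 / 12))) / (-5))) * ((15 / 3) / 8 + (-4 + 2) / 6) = -66499999999999999998670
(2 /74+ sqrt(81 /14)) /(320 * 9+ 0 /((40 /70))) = 1 /106560+ sqrt(14) /4480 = 0.00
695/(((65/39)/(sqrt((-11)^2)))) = 4587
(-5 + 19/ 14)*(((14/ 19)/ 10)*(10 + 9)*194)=-4947/ 5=-989.40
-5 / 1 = -5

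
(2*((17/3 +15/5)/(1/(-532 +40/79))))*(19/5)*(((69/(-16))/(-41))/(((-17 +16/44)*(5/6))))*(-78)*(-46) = 4707226561752/4939475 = 952981.15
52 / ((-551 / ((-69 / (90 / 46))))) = 27508 / 8265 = 3.33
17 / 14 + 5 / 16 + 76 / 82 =11267 / 4592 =2.45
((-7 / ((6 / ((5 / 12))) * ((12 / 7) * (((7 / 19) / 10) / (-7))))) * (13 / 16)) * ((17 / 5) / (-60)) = -205751 / 82944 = -2.48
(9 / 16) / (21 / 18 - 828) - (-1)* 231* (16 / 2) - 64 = 70803365 / 39688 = 1784.00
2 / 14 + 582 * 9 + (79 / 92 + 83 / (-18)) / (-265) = 8045494889 / 1535940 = 5238.16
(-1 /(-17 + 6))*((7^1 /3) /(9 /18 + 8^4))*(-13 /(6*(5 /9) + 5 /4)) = -728 /4956765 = -0.00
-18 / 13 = -1.38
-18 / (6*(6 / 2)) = -1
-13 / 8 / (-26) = 1 / 16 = 0.06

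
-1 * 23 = -23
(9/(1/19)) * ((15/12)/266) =45/56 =0.80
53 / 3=17.67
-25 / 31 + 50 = 1525 / 31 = 49.19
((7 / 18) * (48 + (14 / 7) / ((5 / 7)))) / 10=889 / 450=1.98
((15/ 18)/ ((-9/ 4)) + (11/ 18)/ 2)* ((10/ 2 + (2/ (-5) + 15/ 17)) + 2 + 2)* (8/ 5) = -11284/ 11475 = -0.98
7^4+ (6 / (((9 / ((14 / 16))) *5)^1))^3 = 518616343 / 216000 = 2401.00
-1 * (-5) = 5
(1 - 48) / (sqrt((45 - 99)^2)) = -47 / 54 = -0.87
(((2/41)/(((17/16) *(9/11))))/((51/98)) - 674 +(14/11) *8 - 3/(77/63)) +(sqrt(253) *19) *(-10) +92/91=-3687.29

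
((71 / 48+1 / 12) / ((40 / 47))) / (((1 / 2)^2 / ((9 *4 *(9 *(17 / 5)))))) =64719 / 8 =8089.88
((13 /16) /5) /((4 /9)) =117 /320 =0.37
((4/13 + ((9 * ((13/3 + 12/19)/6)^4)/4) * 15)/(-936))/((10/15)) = -0.03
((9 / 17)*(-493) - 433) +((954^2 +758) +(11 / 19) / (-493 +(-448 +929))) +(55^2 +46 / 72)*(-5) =306107701 / 342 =895051.76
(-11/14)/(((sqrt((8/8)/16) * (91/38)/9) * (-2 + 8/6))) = 11286/637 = 17.72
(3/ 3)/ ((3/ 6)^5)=32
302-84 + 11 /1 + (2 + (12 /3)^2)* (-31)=-329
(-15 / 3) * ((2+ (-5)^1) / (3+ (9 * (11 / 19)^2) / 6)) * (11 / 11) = 3610 / 843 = 4.28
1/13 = 0.08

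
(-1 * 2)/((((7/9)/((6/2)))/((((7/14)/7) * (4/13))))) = -108/637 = -0.17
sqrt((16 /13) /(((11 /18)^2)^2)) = 1296 * sqrt(13) /1573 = 2.97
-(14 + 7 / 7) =-15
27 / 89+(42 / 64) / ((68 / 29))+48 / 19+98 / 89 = 15493691 / 3679616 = 4.21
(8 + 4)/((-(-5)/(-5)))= -12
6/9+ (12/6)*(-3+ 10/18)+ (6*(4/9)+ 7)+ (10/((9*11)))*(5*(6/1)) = 839/99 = 8.47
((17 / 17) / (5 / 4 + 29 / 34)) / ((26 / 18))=612 / 1859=0.33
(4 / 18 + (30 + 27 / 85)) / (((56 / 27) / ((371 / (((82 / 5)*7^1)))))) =47.59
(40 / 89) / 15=8 / 267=0.03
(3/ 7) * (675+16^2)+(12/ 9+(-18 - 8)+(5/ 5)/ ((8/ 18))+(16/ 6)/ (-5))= 7521/ 20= 376.05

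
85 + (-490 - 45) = -450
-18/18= -1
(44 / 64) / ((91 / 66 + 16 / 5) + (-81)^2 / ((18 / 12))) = 1815 / 11559448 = 0.00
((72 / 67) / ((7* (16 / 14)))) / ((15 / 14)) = 42 / 335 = 0.13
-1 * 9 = -9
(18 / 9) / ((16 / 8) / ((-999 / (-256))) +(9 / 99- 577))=-10989 / 3167011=-0.00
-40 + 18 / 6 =-37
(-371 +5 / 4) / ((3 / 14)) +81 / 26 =-22391 / 13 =-1722.38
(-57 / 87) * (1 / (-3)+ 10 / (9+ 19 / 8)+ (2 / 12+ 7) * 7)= -526091 / 15834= -33.23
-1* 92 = -92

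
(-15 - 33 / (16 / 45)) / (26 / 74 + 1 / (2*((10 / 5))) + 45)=-63825 / 26996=-2.36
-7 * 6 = -42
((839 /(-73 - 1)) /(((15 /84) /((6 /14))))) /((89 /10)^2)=-100680 /293077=-0.34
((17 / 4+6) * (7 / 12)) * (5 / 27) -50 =-63365 / 1296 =-48.89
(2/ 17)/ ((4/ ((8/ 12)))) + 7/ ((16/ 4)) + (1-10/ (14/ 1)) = 2935/ 1428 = 2.06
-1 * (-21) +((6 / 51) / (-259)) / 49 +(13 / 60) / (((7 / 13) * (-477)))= 129662995951 / 6174679140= 21.00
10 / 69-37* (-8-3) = 28093 / 69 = 407.14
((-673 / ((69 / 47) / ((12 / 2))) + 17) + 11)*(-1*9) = 563562 / 23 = 24502.70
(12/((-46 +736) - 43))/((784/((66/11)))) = 0.00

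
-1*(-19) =19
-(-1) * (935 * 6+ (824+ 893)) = 7327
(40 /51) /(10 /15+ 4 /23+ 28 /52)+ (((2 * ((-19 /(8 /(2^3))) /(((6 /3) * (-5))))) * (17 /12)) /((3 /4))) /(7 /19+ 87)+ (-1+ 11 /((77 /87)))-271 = -2847106798289 /10996064100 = -258.92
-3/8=-0.38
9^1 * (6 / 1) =54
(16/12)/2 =2/3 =0.67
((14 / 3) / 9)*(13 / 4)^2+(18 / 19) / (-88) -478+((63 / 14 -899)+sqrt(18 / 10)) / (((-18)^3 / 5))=-1150062329 / 2437776 -sqrt(5) / 1944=-471.77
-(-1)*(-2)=-2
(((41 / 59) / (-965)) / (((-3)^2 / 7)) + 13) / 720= 1665277 / 92234700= 0.02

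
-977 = -977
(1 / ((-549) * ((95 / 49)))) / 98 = -1 / 104310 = -0.00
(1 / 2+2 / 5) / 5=9 / 50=0.18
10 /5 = 2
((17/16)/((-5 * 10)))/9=-17/7200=-0.00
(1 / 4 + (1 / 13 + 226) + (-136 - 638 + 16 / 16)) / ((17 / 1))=-28427 / 884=-32.16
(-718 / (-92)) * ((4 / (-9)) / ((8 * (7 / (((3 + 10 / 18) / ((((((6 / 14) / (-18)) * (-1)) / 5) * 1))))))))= -28720 / 621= -46.25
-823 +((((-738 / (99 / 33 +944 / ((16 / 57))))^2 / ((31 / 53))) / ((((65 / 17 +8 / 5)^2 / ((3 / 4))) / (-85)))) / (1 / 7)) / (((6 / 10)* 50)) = -5248807779939 / 6377330168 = -823.04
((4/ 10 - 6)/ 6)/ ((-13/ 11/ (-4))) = -616/ 195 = -3.16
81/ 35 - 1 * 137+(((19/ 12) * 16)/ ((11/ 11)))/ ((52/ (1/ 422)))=-77582347/ 576030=-134.68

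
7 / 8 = 0.88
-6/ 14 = -3/ 7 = -0.43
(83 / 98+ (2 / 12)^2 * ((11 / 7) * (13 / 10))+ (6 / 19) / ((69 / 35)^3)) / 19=3853198793 / 77479942680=0.05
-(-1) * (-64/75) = -64/75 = -0.85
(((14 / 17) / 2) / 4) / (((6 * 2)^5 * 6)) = 7 / 101523456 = 0.00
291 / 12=97 / 4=24.25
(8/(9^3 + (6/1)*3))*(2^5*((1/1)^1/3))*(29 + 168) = 50432/2241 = 22.50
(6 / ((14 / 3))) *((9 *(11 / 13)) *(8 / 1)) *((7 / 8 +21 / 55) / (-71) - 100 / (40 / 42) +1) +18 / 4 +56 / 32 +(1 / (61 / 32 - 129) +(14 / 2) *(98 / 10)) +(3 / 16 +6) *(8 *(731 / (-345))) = -14121003378931 / 1726766860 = -8177.71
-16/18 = -8/9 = -0.89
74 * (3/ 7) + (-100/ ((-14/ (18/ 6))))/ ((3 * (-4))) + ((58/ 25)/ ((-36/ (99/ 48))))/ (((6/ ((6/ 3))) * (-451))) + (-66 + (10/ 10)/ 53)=-3948436841/ 109519200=-36.05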